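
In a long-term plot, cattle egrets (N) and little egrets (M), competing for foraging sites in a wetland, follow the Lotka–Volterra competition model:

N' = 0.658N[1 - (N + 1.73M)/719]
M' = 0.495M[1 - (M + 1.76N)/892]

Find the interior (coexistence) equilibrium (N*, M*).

Setting both brackets to zero gives the nullclines N + 1.73M = 719 and 1.76N + M = 892.
Substituting M = 892 - 1.76N into the first: N(1 - 1.73·1.76) = 719 - 1.73·892.
So N* = -824/-2.04 = 403, and then M* = 892 - 1.76·403 = 183.

N* ≈ 403, M* ≈ 183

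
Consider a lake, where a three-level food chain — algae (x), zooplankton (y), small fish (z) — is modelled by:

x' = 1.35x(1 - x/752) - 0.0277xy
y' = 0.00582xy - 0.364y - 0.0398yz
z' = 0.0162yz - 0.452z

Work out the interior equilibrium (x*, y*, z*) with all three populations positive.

x* ≈ 321, y* ≈ 27.9, z* ≈ 37.9

From dz/dt = 0: 0.0162y* = 0.452, so y* = 27.9.
From dx/dt = 0: 1.35(1 - x*/752) = 0.0277·27.9, giving x* = 752·(1 - 0.572) = 321.
From dy/dt = 0: 0.00582·321 - 0.364 = 0.0398z*, so z* = 1.51/0.0398 = 37.9.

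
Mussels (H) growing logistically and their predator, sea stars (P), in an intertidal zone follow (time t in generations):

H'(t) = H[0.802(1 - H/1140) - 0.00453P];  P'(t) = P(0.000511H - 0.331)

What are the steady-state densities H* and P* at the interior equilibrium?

H* ≈ 648, P* ≈ 76.4

From dP/dt = 0 with P > 0: 0.000511H* = 0.331, so H* = 648.
Substitute into dH/dt = 0: 0.802(1 - 648/1140) = 0.00453P*.
The bracket is 0.432, giving P* = 0.346/0.00453 = 76.4.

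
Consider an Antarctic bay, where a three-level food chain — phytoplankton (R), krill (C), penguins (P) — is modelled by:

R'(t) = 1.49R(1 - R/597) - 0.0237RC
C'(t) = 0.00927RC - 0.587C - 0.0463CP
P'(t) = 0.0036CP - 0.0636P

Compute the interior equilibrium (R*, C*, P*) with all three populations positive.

R* ≈ 429, C* ≈ 17.7, P* ≈ 73.3

From dP/dt = 0: 0.0036C* = 0.0636, so C* = 17.7.
From dR/dt = 0: 1.49(1 - R*/597) = 0.0237·17.7, giving R* = 597·(1 - 0.281) = 429.
From dC/dt = 0: 0.00927·429 - 0.587 = 0.0463P*, so P* = 3.39/0.0463 = 73.3.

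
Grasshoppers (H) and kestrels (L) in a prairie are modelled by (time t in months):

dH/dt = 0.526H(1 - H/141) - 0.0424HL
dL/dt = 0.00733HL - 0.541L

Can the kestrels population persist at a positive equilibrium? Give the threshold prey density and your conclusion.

The predator equation gives dL/dt > 0 only when H > 0.541/0.00733 = 73.8.
Without the predator, H → K = 141. Since 141 > 73.8, the predator can invade and persist.

Threshold H = 73.8; K > 73.8, so yes, the predator persists.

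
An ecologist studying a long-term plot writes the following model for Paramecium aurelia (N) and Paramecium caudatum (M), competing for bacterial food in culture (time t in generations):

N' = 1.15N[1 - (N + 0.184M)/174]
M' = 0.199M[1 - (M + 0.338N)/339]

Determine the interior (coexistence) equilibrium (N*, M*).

N* ≈ 119, M* ≈ 299

Setting both brackets to zero gives the nullclines N + 0.184M = 174 and 0.338N + M = 339.
Substituting M = 339 - 0.338N into the first: N(1 - 0.184·0.338) = 174 - 0.184·339.
So N* = 112/0.938 = 119, and then M* = 339 - 0.338·119 = 299.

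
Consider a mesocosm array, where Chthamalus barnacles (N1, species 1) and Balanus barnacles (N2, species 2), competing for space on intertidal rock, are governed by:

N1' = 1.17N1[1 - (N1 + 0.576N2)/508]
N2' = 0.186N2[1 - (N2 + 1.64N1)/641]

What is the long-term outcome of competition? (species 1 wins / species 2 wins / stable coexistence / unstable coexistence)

Compare the nullcline intercepts: K1/α12 = 508/0.576 = 882 > K2 = 641; K2/α21 = 641/1.64 = 391 < K1 = 508.
Since the inequalities point opposite ways, species 1 can invade but species 2 cannot.

species 1 excludes species 2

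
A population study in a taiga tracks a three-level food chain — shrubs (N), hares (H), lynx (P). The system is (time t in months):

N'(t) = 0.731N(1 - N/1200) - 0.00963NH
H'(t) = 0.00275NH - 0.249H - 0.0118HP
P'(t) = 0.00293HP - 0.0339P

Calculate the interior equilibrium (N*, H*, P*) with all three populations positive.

N* ≈ 1020, H* ≈ 11.6, P* ≈ 216

From dP/dt = 0: 0.00293H* = 0.0339, so H* = 11.6.
From dN/dt = 0: 0.731(1 - N*/1200) = 0.00963·11.6, giving N* = 1200·(1 - 0.152) = 1020.
From dH/dt = 0: 0.00275·1020 - 0.249 = 0.0118P*, so P* = 2.55/0.0118 = 216.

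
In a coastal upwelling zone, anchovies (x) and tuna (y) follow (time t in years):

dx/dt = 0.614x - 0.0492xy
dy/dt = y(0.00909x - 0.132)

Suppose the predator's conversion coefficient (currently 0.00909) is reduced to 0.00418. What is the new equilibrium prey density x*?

At the interior fixed point, setting dy/dt = 0 with y > 0 fixes x* = (predator death rate)/(xy coefficient) — independent of the other coefficients.
With the change, x* = 0.132/0.00418 = 31.6; it rises from 14.5.

x* ≈ 31.6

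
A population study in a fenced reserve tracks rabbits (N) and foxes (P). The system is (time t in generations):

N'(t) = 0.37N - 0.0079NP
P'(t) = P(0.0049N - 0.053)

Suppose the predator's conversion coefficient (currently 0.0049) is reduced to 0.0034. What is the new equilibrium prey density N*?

At the interior fixed point, setting dP/dt = 0 with P > 0 fixes N* = (predator death rate)/(NP coefficient) — independent of the other coefficients.
With the change, N* = 0.053/0.0034 = 15.6; it rises from 10.8.

N* ≈ 15.6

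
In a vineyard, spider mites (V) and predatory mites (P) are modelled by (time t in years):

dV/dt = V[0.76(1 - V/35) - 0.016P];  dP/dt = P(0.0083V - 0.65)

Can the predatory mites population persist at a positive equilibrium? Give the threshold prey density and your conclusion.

Threshold V = 78.3; K < 78.3, so no, the predator goes extinct.

The predator equation gives dP/dt > 0 only when V > 0.65/0.0083 = 78.3.
Without the predator, V → K = 35. Since 35 < 78.3, the predator cannot invade.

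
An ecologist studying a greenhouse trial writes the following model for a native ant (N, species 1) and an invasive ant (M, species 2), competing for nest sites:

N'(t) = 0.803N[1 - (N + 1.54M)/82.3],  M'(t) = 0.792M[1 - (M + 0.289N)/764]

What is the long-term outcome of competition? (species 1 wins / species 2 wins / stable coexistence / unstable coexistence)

species 2 excludes species 1

Compare the nullcline intercepts: K1/α12 = 82.3/1.54 = 53.4 < K2 = 764; K2/α21 = 764/0.289 = 2640 > K1 = 82.3.
Since the inequalities point opposite ways, species 2 can invade but species 1 cannot.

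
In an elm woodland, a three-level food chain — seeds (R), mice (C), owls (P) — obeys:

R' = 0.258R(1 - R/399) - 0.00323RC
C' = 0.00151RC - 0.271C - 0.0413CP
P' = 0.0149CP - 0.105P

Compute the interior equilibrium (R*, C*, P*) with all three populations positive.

R* ≈ 364, C* ≈ 7.05, P* ≈ 6.74

From dP/dt = 0: 0.0149C* = 0.105, so C* = 7.05.
From dR/dt = 0: 0.258(1 - R*/399) = 0.00323·7.05, giving R* = 399·(1 - 0.0882) = 364.
From dC/dt = 0: 0.00151·364 - 0.271 = 0.0413P*, so P* = 0.278/0.0413 = 6.74.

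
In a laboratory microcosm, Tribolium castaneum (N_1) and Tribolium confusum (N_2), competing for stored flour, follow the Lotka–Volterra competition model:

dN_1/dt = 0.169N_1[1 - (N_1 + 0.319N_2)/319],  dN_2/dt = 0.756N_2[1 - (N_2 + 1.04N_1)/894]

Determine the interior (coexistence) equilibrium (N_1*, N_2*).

Setting both brackets to zero gives the nullclines N_1 + 0.319N_2 = 319 and 1.04N_1 + N_2 = 894.
Substituting N_2 = 894 - 1.04N_1 into the first: N_1(1 - 0.319·1.04) = 319 - 0.319·894.
So N_1* = 33.8/0.668 = 50.6, and then N_2* = 894 - 1.04·50.6 = 841.

N_1* ≈ 50.6, N_2* ≈ 841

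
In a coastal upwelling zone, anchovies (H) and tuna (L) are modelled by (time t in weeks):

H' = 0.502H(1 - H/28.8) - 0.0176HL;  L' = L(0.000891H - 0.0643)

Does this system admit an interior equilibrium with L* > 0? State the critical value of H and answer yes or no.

Threshold H = 72.2; K < 72.2, so no, the predator goes extinct.

The predator equation gives dL/dt > 0 only when H > 0.0643/0.000891 = 72.2.
Without the predator, H → K = 28.8. Since 28.8 < 72.2, the predator cannot invade.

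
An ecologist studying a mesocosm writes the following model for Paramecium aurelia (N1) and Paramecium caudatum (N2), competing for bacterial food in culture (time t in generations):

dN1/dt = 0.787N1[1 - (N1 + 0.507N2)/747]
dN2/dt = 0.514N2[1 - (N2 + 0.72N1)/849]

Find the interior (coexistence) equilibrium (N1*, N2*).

N1* ≈ 499, N2* ≈ 490

Setting both brackets to zero gives the nullclines N1 + 0.507N2 = 747 and 0.72N1 + N2 = 849.
Substituting N2 = 849 - 0.72N1 into the first: N1(1 - 0.507·0.72) = 747 - 0.507·849.
So N1* = 317/0.635 = 499, and then N2* = 849 - 0.72·499 = 490.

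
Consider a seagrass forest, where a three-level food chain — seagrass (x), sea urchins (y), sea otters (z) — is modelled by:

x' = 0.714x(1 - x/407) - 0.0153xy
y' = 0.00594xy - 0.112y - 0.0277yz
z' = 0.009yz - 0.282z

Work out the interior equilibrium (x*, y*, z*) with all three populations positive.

From dz/dt = 0: 0.009y* = 0.282, so y* = 31.3.
From dx/dt = 0: 0.714(1 - x*/407) = 0.0153·31.3, giving x* = 407·(1 - 0.671) = 134.
From dy/dt = 0: 0.00594·134 - 0.112 = 0.0277z*, so z* = 0.682/0.0277 = 24.6.

x* ≈ 134, y* ≈ 31.3, z* ≈ 24.6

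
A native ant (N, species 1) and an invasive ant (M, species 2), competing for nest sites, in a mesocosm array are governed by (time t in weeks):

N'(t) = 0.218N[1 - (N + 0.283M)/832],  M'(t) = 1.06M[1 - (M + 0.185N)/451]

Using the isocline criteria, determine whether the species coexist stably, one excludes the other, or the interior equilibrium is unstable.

stable coexistence

Compare the nullcline intercepts: K1/α12 = 832/0.283 = 2940 > K2 = 451; K2/α21 = 451/0.185 = 2440 > K1 = 832.
Since both inequalities hold, each species can invade when rare, so the interior equilibrium is stable.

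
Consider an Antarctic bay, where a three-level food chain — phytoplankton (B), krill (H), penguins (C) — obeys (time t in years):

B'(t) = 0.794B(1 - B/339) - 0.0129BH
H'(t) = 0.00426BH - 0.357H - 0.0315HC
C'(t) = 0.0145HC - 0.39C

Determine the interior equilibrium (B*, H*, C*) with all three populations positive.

B* ≈ 191, H* ≈ 26.9, C* ≈ 14.5

From dC/dt = 0: 0.0145H* = 0.39, so H* = 26.9.
From dB/dt = 0: 0.794(1 - B*/339) = 0.0129·26.9, giving B* = 339·(1 - 0.437) = 191.
From dH/dt = 0: 0.00426·191 - 0.357 = 0.0315C*, so C* = 0.456/0.0315 = 14.5.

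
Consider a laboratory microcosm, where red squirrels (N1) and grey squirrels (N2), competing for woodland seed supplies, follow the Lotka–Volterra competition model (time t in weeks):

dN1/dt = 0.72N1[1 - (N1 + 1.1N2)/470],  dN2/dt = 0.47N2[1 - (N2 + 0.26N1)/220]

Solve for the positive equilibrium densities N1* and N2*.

Setting both brackets to zero gives the nullclines N1 + 1.1N2 = 470 and 0.26N1 + N2 = 220.
Substituting N2 = 220 - 0.26N1 into the first: N1(1 - 1.1·0.26) = 470 - 1.1·220.
So N1* = 228/0.714 = 319, and then N2* = 220 - 0.26·319 = 137.

N1* ≈ 319, N2* ≈ 137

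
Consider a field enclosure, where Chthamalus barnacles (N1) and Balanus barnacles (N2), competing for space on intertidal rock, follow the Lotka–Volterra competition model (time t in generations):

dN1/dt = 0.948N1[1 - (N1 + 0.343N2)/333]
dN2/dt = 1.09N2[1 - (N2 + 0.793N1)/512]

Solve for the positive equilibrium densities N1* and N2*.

Setting both brackets to zero gives the nullclines N1 + 0.343N2 = 333 and 0.793N1 + N2 = 512.
Substituting N2 = 512 - 0.793N1 into the first: N1(1 - 0.343·0.793) = 333 - 0.343·512.
So N1* = 157/0.728 = 216, and then N2* = 512 - 0.793·216 = 341.

N1* ≈ 216, N2* ≈ 341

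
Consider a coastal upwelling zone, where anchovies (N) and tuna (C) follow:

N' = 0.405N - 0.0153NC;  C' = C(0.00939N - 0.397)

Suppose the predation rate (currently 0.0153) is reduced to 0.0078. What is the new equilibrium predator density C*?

At the interior fixed point, setting dN/dt = 0 with N > 0 fixes C* = (prey growth rate)/(NC coefficient) — independent of the other coefficients.
With the change, C* = 0.405/0.0078 = 51.9; it rises from 26.5.

C* ≈ 51.9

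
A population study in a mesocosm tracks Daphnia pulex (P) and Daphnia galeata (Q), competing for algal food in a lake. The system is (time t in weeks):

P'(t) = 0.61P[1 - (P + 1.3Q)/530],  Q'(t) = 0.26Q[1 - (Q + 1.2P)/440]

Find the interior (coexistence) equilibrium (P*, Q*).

Setting both brackets to zero gives the nullclines P + 1.3Q = 530 and 1.2P + Q = 440.
Substituting Q = 440 - 1.2P into the first: P(1 - 1.3·1.2) = 530 - 1.3·440.
So P* = -42/-0.56 = 75, and then Q* = 440 - 1.2·75 = 350.

P* ≈ 75, Q* ≈ 350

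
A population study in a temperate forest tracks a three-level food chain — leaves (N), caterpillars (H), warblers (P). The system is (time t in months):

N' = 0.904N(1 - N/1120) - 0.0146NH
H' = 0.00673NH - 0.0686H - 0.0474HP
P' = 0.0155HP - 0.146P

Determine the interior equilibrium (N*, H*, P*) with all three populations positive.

From dP/dt = 0: 0.0155H* = 0.146, so H* = 9.42.
From dN/dt = 0: 0.904(1 - N*/1120) = 0.0146·9.42, giving N* = 1120·(1 - 0.152) = 950.
From dH/dt = 0: 0.00673·950 - 0.0686 = 0.0474P*, so P* = 6.32/0.0474 = 133.

N* ≈ 950, H* ≈ 9.42, P* ≈ 133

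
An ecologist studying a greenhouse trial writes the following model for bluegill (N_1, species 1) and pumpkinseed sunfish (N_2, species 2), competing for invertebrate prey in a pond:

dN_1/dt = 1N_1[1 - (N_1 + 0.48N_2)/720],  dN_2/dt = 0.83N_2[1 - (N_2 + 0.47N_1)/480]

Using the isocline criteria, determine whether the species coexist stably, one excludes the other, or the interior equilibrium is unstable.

Compare the nullcline intercepts: K1/α12 = 720/0.48 = 1500 > K2 = 480; K2/α21 = 480/0.47 = 1020 > K1 = 720.
Since both inequalities hold, each species can invade when rare, so the interior equilibrium is stable.

stable coexistence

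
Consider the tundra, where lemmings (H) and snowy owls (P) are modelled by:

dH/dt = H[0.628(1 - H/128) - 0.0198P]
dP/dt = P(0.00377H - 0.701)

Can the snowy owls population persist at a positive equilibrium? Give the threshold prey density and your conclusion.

The predator equation gives dP/dt > 0 only when H > 0.701/0.00377 = 186.
Without the predator, H → K = 128. Since 128 < 186, the predator cannot invade.

Threshold H = 186; K < 186, so no, the predator goes extinct.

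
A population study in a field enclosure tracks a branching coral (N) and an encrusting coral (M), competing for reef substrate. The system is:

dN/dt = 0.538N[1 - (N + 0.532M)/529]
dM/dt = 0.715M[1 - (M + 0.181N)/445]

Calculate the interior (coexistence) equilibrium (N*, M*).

Setting both brackets to zero gives the nullclines N + 0.532M = 529 and 0.181N + M = 445.
Substituting M = 445 - 0.181N into the first: N(1 - 0.532·0.181) = 529 - 0.532·445.
So N* = 292/0.904 = 323, and then M* = 445 - 0.181·323 = 386.

N* ≈ 323, M* ≈ 386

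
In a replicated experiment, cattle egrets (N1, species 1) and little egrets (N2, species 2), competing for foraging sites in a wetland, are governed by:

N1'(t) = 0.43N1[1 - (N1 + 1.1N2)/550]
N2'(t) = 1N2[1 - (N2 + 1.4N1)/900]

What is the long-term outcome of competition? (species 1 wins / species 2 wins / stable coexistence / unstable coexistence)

species 2 excludes species 1

Compare the nullcline intercepts: K1/α12 = 550/1.1 = 500 < K2 = 900; K2/α21 = 900/1.4 = 643 > K1 = 550.
Since the inequalities point opposite ways, species 2 can invade but species 1 cannot.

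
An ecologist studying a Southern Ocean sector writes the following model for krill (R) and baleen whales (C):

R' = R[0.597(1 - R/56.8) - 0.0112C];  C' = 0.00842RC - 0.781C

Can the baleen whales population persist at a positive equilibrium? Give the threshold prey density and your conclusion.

The predator equation gives dC/dt > 0 only when R > 0.781/0.00842 = 92.8.
Without the predator, R → K = 56.8. Since 56.8 < 92.8, the predator cannot invade.

Threshold R = 92.8; K < 92.8, so no, the predator goes extinct.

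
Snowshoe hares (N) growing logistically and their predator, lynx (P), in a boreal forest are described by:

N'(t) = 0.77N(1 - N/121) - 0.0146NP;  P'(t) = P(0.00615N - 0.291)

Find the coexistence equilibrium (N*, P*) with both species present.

From dP/dt = 0 with P > 0: 0.00615N* = 0.291, so N* = 47.3.
Substitute into dN/dt = 0: 0.77(1 - 47.3/121) = 0.0146P*.
The bracket is 0.609, giving P* = 0.469/0.0146 = 32.1.

N* ≈ 47.3, P* ≈ 32.1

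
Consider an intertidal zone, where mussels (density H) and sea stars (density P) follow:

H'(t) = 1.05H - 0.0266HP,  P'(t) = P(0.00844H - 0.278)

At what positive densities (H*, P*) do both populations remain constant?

H* ≈ 32.9, P* ≈ 39.5

Set dP/dt = 0 with P > 0: 0.00844H - 0.278 = 0, so H* = 0.278/0.00844 = 32.9.
Set dH/dt = 0 with H > 0: 1.05 - 0.0266P = 0, so P* = 1.05/0.0266 = 39.5.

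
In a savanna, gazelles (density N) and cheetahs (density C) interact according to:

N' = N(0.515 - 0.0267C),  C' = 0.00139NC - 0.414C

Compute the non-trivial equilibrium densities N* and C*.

N* ≈ 298, C* ≈ 19.3

Set dC/dt = 0 with C > 0: 0.00139N - 0.414 = 0, so N* = 0.414/0.00139 = 298.
Set dN/dt = 0 with N > 0: 0.515 - 0.0267C = 0, so C* = 0.515/0.0267 = 19.3.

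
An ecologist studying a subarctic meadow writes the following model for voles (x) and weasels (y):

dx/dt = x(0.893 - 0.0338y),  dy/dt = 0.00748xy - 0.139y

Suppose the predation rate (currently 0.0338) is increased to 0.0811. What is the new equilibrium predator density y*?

At the interior fixed point, setting dx/dt = 0 with x > 0 fixes y* = (prey growth rate)/(xy coefficient) — independent of the other coefficients.
With the change, y* = 0.893/0.0811 = 11; it falls from 26.4.

y* ≈ 11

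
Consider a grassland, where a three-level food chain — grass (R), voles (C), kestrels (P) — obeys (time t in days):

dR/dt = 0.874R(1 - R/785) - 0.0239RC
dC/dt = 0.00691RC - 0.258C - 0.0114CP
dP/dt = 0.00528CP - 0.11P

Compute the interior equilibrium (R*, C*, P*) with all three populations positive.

R* ≈ 338, C* ≈ 20.8, P* ≈ 182

From dP/dt = 0: 0.00528C* = 0.11, so C* = 20.8.
From dR/dt = 0: 0.874(1 - R*/785) = 0.0239·20.8, giving R* = 785·(1 - 0.57) = 338.
From dC/dt = 0: 0.00691·338 - 0.258 = 0.0114P*, so P* = 2.08/0.0114 = 182.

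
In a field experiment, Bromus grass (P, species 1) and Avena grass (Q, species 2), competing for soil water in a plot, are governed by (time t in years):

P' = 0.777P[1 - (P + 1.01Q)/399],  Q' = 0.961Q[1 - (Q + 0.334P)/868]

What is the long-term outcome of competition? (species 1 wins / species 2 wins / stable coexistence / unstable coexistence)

Compare the nullcline intercepts: K1/α12 = 399/1.01 = 395 < K2 = 868; K2/α21 = 868/0.334 = 2600 > K1 = 399.
Since the inequalities point opposite ways, species 2 can invade but species 1 cannot.

species 2 excludes species 1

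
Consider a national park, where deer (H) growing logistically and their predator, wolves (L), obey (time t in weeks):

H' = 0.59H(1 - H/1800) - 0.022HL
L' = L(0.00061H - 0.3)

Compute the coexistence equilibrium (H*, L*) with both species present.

H* ≈ 492, L* ≈ 19.5

From dL/dt = 0 with L > 0: 0.00061H* = 0.3, so H* = 492.
Substitute into dH/dt = 0: 0.59(1 - 492/1800) = 0.022L*.
The bracket is 0.727, giving L* = 0.429/0.022 = 19.5.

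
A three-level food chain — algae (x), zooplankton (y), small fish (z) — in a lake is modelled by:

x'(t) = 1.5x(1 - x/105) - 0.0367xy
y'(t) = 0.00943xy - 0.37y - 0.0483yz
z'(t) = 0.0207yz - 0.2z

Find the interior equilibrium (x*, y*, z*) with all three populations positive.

From dz/dt = 0: 0.0207y* = 0.2, so y* = 9.66.
From dx/dt = 0: 1.5(1 - x*/105) = 0.0367·9.66, giving x* = 105·(1 - 0.236) = 80.2.
From dy/dt = 0: 0.00943·80.2 - 0.37 = 0.0483z*, so z* = 0.386/0.0483 = 7.99.

x* ≈ 80.2, y* ≈ 9.66, z* ≈ 7.99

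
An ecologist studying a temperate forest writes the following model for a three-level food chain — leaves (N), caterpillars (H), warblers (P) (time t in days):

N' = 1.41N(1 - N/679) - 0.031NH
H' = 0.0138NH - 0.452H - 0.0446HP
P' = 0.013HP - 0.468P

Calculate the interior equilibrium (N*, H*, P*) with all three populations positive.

From dP/dt = 0: 0.013H* = 0.468, so H* = 36.
From dN/dt = 0: 1.41(1 - N*/679) = 0.031·36, giving N* = 679·(1 - 0.791) = 142.
From dH/dt = 0: 0.0138·142 - 0.452 = 0.0446P*, so P* = 1.5/0.0446 = 33.7.

N* ≈ 142, H* ≈ 36, P* ≈ 33.7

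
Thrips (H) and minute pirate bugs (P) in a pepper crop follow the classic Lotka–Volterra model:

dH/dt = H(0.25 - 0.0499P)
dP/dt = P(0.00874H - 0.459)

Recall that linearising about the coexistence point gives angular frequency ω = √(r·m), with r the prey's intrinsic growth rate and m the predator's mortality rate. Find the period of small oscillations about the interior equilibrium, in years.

Here r = 0.25 and m = 0.459, so r·m = 0.115.
ω = √0.115 = 0.339 per year, hence T = 2π/ω ≈ 18.5 years.

T ≈ 18.5 years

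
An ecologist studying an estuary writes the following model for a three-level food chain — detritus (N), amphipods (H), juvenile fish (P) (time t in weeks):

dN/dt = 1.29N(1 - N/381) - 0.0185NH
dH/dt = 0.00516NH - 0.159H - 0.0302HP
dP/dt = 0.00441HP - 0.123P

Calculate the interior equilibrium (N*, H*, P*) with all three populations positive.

N* ≈ 229, H* ≈ 27.9, P* ≈ 33.8

From dP/dt = 0: 0.00441H* = 0.123, so H* = 27.9.
From dN/dt = 0: 1.29(1 - N*/381) = 0.0185·27.9, giving N* = 381·(1 - 0.4) = 229.
From dH/dt = 0: 0.00516·229 - 0.159 = 0.0302P*, so P* = 1.02/0.0302 = 33.8.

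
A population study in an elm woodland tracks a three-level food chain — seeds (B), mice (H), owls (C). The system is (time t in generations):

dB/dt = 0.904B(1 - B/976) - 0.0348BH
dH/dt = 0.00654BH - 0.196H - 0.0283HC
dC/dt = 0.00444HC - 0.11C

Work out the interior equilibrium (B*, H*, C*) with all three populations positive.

From dC/dt = 0: 0.00444H* = 0.11, so H* = 24.8.
From dB/dt = 0: 0.904(1 - B*/976) = 0.0348·24.8, giving B* = 976·(1 - 0.954) = 45.2.
From dH/dt = 0: 0.00654·45.2 - 0.196 = 0.0283C*, so C* = 0.0994/0.0283 = 3.51.

B* ≈ 45.2, H* ≈ 24.8, C* ≈ 3.51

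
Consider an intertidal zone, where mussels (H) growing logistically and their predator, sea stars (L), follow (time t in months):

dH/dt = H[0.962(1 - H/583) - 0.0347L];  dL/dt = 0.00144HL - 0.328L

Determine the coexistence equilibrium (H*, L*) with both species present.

H* ≈ 228, L* ≈ 16.9

From dL/dt = 0 with L > 0: 0.00144H* = 0.328, so H* = 228.
Substitute into dH/dt = 0: 0.962(1 - 228/583) = 0.0347L*.
The bracket is 0.609, giving L* = 0.586/0.0347 = 16.9.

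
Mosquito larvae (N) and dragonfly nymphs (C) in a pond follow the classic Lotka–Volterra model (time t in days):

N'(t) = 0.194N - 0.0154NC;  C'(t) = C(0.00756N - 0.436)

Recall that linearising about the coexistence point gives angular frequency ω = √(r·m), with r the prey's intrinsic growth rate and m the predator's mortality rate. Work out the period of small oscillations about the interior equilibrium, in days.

T ≈ 21.6 days

Here r = 0.194 and m = 0.436, so r·m = 0.0846.
ω = √0.0846 = 0.291 per day, hence T = 2π/ω ≈ 21.6 days.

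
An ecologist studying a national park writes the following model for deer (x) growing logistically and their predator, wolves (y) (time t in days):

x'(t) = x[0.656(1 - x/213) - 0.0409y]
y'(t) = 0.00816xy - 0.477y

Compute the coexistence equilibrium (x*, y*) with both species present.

x* ≈ 58.5, y* ≈ 11.6

From dy/dt = 0 with y > 0: 0.00816x* = 0.477, so x* = 58.5.
Substitute into dx/dt = 0: 0.656(1 - 58.5/213) = 0.0409y*.
The bracket is 0.726, giving y* = 0.476/0.0409 = 11.6.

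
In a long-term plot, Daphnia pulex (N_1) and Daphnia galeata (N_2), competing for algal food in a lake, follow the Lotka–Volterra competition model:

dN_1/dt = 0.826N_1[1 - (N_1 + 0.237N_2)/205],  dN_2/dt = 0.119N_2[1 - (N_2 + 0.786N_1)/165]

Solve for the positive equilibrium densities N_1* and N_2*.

Setting both brackets to zero gives the nullclines N_1 + 0.237N_2 = 205 and 0.786N_1 + N_2 = 165.
Substituting N_2 = 165 - 0.786N_1 into the first: N_1(1 - 0.237·0.786) = 205 - 0.237·165.
So N_1* = 166/0.814 = 204, and then N_2* = 165 - 0.786·204 = 4.76.

N_1* ≈ 204, N_2* ≈ 4.76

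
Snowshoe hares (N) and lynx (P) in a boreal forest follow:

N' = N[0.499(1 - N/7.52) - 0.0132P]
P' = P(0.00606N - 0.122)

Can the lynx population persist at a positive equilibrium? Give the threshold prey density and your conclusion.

The predator equation gives dP/dt > 0 only when N > 0.122/0.00606 = 20.1.
Without the predator, N → K = 7.52. Since 7.52 < 20.1, the predator cannot invade.

Threshold N = 20.1; K < 20.1, so no, the predator goes extinct.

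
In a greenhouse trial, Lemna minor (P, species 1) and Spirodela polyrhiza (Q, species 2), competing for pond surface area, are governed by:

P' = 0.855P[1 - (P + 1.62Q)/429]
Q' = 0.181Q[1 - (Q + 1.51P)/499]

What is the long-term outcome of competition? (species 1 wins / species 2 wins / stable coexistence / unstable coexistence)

unstable coexistence (outcome depends on initial conditions)

Compare the nullcline intercepts: K1/α12 = 429/1.62 = 265 < K2 = 499; K2/α21 = 499/1.51 = 330 < K1 = 429.
Since both are reversed, neither can invade when rare; the interior point is a saddle.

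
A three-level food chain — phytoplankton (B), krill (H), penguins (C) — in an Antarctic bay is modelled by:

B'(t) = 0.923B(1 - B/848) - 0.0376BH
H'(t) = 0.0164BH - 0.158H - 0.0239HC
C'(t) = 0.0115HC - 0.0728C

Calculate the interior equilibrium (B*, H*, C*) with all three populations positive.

From dC/dt = 0: 0.0115H* = 0.0728, so H* = 6.33.
From dB/dt = 0: 0.923(1 - B*/848) = 0.0376·6.33, giving B* = 848·(1 - 0.258) = 629.
From dH/dt = 0: 0.0164·629 - 0.158 = 0.0239C*, so C* = 10.2/0.0239 = 425.

B* ≈ 629, H* ≈ 6.33, C* ≈ 425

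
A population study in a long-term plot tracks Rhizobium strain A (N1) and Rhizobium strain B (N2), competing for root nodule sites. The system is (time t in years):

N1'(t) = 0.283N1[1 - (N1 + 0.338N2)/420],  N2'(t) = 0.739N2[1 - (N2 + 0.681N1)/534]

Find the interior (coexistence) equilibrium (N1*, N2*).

N1* ≈ 311, N2* ≈ 322

Setting both brackets to zero gives the nullclines N1 + 0.338N2 = 420 and 0.681N1 + N2 = 534.
Substituting N2 = 534 - 0.681N1 into the first: N1(1 - 0.338·0.681) = 420 - 0.338·534.
So N1* = 240/0.77 = 311, and then N2* = 534 - 0.681·311 = 322.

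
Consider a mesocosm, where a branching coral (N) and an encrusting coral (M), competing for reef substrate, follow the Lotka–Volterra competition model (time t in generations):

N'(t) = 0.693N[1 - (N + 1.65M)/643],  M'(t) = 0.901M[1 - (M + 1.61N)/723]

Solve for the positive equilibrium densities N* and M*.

N* ≈ 332, M* ≈ 188

Setting both brackets to zero gives the nullclines N + 1.65M = 643 and 1.61N + M = 723.
Substituting M = 723 - 1.61N into the first: N(1 - 1.65·1.61) = 643 - 1.65·723.
So N* = -550/-1.66 = 332, and then M* = 723 - 1.61·332 = 188.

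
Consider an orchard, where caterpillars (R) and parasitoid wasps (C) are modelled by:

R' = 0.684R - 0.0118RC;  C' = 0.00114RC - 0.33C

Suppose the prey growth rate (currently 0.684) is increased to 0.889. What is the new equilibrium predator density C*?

C* ≈ 75.3

At the interior fixed point, setting dR/dt = 0 with R > 0 fixes C* = (prey growth rate)/(RC coefficient) — independent of the other coefficients.
With the change, C* = 0.889/0.0118 = 75.3; it rises from 58.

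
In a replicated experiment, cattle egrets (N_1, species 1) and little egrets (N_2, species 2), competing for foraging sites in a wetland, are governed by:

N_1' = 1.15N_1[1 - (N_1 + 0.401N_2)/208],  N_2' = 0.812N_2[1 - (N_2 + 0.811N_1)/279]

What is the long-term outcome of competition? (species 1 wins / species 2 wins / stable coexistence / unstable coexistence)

Compare the nullcline intercepts: K1/α12 = 208/0.401 = 519 > K2 = 279; K2/α21 = 279/0.811 = 344 > K1 = 208.
Since both inequalities hold, each species can invade when rare, so the interior equilibrium is stable.

stable coexistence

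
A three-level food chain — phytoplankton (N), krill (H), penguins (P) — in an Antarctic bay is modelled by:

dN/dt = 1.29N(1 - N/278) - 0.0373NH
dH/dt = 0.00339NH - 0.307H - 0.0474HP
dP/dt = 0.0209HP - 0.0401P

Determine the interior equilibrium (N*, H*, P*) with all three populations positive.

From dP/dt = 0: 0.0209H* = 0.0401, so H* = 1.92.
From dN/dt = 0: 1.29(1 - N*/278) = 0.0373·1.92, giving N* = 278·(1 - 0.0555) = 263.
From dH/dt = 0: 0.00339·263 - 0.307 = 0.0474P*, so P* = 0.583/0.0474 = 12.3.

N* ≈ 263, H* ≈ 1.92, P* ≈ 12.3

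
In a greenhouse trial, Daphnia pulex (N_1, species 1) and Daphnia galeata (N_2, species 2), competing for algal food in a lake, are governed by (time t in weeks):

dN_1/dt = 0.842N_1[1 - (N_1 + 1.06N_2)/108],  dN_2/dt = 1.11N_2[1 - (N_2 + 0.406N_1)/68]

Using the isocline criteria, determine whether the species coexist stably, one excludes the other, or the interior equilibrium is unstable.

stable coexistence

Compare the nullcline intercepts: K1/α12 = 108/1.06 = 102 > K2 = 68; K2/α21 = 68/0.406 = 167 > K1 = 108.
Since both inequalities hold, each species can invade when rare, so the interior equilibrium is stable.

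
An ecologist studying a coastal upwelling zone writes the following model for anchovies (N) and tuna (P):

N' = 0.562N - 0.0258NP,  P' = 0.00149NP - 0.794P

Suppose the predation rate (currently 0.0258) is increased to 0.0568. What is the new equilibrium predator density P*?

P* ≈ 9.89

At the interior fixed point, setting dN/dt = 0 with N > 0 fixes P* = (prey growth rate)/(NP coefficient) — independent of the other coefficients.
With the change, P* = 0.562/0.0568 = 9.89; it falls from 21.8.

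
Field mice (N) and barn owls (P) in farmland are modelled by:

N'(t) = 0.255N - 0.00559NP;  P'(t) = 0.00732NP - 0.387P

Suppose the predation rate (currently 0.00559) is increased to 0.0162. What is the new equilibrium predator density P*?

At the interior fixed point, setting dN/dt = 0 with N > 0 fixes P* = (prey growth rate)/(NP coefficient) — independent of the other coefficients.
With the change, P* = 0.255/0.0162 = 15.7; it falls from 45.6.

P* ≈ 15.7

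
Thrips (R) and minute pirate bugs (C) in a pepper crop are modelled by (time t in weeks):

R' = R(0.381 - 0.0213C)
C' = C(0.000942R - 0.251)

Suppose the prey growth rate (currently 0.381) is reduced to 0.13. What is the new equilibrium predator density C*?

At the interior fixed point, setting dR/dt = 0 with R > 0 fixes C* = (prey growth rate)/(RC coefficient) — independent of the other coefficients.
With the change, C* = 0.13/0.0213 = 6.1; it falls from 17.9.

C* ≈ 6.1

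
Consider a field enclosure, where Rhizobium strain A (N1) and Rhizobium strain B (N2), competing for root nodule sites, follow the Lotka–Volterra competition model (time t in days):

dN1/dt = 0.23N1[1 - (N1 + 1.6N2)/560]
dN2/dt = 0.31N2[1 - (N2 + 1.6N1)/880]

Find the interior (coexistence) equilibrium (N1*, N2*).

Setting both brackets to zero gives the nullclines N1 + 1.6N2 = 560 and 1.6N1 + N2 = 880.
Substituting N2 = 880 - 1.6N1 into the first: N1(1 - 1.6·1.6) = 560 - 1.6·880.
So N1* = -848/-1.56 = 544, and then N2* = 880 - 1.6·544 = 10.3.

N1* ≈ 544, N2* ≈ 10.3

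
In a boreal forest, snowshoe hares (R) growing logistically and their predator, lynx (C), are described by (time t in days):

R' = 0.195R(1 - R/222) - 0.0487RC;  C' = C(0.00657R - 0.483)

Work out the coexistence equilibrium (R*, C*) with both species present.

R* ≈ 73.5, C* ≈ 2.68

From dC/dt = 0 with C > 0: 0.00657R* = 0.483, so R* = 73.5.
Substitute into dR/dt = 0: 0.195(1 - 73.5/222) = 0.0487C*.
The bracket is 0.669, giving C* = 0.13/0.0487 = 2.68.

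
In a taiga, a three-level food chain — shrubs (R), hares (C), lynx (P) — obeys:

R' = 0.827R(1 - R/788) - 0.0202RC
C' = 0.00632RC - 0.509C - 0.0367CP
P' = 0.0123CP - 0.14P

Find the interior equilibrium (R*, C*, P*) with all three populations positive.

From dP/dt = 0: 0.0123C* = 0.14, so C* = 11.4.
From dR/dt = 0: 0.827(1 - R*/788) = 0.0202·11.4, giving R* = 788·(1 - 0.278) = 569.
From dC/dt = 0: 0.00632·569 - 0.509 = 0.0367P*, so P* = 3.09/0.0367 = 84.1.

R* ≈ 569, C* ≈ 11.4, P* ≈ 84.1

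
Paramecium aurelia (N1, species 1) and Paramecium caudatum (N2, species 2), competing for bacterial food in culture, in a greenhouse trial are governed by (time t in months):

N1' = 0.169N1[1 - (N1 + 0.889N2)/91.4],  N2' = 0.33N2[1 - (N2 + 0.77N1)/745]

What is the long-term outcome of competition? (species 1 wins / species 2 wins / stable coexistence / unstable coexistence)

species 2 excludes species 1

Compare the nullcline intercepts: K1/α12 = 91.4/0.889 = 103 < K2 = 745; K2/α21 = 745/0.77 = 968 > K1 = 91.4.
Since the inequalities point opposite ways, species 2 can invade but species 1 cannot.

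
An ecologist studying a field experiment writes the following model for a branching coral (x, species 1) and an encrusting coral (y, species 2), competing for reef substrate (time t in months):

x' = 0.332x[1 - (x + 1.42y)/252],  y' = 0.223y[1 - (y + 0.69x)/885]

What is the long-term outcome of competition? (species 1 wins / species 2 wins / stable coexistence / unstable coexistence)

species 2 excludes species 1

Compare the nullcline intercepts: K1/α12 = 252/1.42 = 177 < K2 = 885; K2/α21 = 885/0.69 = 1280 > K1 = 252.
Since the inequalities point opposite ways, species 2 can invade but species 1 cannot.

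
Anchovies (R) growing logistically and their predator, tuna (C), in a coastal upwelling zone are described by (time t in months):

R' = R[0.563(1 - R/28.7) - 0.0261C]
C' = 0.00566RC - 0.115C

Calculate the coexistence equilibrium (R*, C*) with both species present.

From dC/dt = 0 with C > 0: 0.00566R* = 0.115, so R* = 20.3.
Substitute into dR/dt = 0: 0.563(1 - 20.3/28.7) = 0.0261C*.
The bracket is 0.292, giving C* = 0.164/0.0261 = 6.3.

R* ≈ 20.3, C* ≈ 6.3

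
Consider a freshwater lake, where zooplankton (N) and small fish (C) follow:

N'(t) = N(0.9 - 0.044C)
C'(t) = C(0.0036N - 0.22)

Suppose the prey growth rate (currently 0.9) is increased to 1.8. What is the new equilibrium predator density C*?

At the interior fixed point, setting dN/dt = 0 with N > 0 fixes C* = (prey growth rate)/(NC coefficient) — independent of the other coefficients.
With the change, C* = 1.8/0.044 = 40.9; it rises from 20.5.

C* ≈ 40.9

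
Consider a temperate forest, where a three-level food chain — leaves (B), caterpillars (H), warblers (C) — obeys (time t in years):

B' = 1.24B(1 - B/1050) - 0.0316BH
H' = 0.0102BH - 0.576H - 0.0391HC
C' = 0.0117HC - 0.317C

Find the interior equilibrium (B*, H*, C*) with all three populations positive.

B* ≈ 325, H* ≈ 27.1, C* ≈ 70.1

From dC/dt = 0: 0.0117H* = 0.317, so H* = 27.1.
From dB/dt = 0: 1.24(1 - B*/1050) = 0.0316·27.1, giving B* = 1050·(1 - 0.69) = 325.
From dH/dt = 0: 0.0102·325 - 0.576 = 0.0391C*, so C* = 2.74/0.0391 = 70.1.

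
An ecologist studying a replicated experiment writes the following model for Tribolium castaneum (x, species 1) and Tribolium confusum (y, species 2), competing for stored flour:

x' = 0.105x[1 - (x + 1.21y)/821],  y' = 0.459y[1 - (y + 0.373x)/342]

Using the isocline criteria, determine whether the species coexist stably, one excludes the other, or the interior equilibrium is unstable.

Compare the nullcline intercepts: K1/α12 = 821/1.21 = 679 > K2 = 342; K2/α21 = 342/0.373 = 917 > K1 = 821.
Since both inequalities hold, each species can invade when rare, so the interior equilibrium is stable.

stable coexistence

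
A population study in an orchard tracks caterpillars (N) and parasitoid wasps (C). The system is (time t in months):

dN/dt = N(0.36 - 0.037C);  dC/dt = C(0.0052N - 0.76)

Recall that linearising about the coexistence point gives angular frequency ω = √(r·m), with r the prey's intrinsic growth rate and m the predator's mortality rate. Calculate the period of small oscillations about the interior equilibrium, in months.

T ≈ 12 months

Here r = 0.36 and m = 0.76, so r·m = 0.274.
ω = √0.274 = 0.523 per month, hence T = 2π/ω ≈ 12 months.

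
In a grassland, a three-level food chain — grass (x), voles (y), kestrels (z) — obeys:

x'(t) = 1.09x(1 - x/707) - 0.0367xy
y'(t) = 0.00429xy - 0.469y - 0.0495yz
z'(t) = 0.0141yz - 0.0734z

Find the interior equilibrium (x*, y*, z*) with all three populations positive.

x* ≈ 583, y* ≈ 5.21, z* ≈ 41.1

From dz/dt = 0: 0.0141y* = 0.0734, so y* = 5.21.
From dx/dt = 0: 1.09(1 - x*/707) = 0.0367·5.21, giving x* = 707·(1 - 0.175) = 583.
From dy/dt = 0: 0.00429·583 - 0.469 = 0.0495z*, so z* = 2.03/0.0495 = 41.1.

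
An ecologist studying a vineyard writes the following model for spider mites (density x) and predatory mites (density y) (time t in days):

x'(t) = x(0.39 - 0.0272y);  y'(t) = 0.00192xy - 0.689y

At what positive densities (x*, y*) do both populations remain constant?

x* ≈ 359, y* ≈ 14.3

Set dy/dt = 0 with y > 0: 0.00192x - 0.689 = 0, so x* = 0.689/0.00192 = 359.
Set dx/dt = 0 with x > 0: 0.39 - 0.0272y = 0, so y* = 0.39/0.0272 = 14.3.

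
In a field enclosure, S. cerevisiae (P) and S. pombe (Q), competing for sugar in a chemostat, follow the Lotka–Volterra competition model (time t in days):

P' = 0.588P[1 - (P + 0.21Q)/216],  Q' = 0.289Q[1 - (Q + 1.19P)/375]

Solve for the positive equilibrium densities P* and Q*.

P* ≈ 183, Q* ≈ 157

Setting both brackets to zero gives the nullclines P + 0.21Q = 216 and 1.19P + Q = 375.
Substituting Q = 375 - 1.19P into the first: P(1 - 0.21·1.19) = 216 - 0.21·375.
So P* = 137/0.75 = 183, and then Q* = 375 - 1.19·183 = 157.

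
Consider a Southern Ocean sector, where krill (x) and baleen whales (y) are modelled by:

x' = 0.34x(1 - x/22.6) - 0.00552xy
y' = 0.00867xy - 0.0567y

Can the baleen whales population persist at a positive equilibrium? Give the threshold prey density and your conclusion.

The predator equation gives dy/dt > 0 only when x > 0.0567/0.00867 = 6.54.
Without the predator, x → K = 22.6. Since 22.6 > 6.54, the predator can invade and persist.

Threshold x = 6.54; K > 6.54, so yes, the predator persists.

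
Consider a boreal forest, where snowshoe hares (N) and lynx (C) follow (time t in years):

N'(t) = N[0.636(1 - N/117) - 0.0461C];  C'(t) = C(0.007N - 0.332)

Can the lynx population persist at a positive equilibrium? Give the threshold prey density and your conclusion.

Threshold N = 47.4; K > 47.4, so yes, the predator persists.

The predator equation gives dC/dt > 0 only when N > 0.332/0.007 = 47.4.
Without the predator, N → K = 117. Since 117 > 47.4, the predator can invade and persist.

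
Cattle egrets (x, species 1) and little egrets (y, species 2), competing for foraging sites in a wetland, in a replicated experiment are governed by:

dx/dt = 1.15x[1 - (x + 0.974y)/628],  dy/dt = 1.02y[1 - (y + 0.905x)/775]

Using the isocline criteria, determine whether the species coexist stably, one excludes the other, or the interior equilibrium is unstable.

species 2 excludes species 1

Compare the nullcline intercepts: K1/α12 = 628/0.974 = 645 < K2 = 775; K2/α21 = 775/0.905 = 856 > K1 = 628.
Since the inequalities point opposite ways, species 2 can invade but species 1 cannot.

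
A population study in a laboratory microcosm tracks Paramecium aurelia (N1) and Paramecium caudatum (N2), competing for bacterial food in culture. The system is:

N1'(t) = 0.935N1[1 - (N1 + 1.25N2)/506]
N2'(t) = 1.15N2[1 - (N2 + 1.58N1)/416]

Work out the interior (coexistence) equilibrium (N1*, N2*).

Setting both brackets to zero gives the nullclines N1 + 1.25N2 = 506 and 1.58N1 + N2 = 416.
Substituting N2 = 416 - 1.58N1 into the first: N1(1 - 1.25·1.58) = 506 - 1.25·416.
So N1* = -14/-0.975 = 14.4, and then N2* = 416 - 1.58·14.4 = 393.

N1* ≈ 14.4, N2* ≈ 393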